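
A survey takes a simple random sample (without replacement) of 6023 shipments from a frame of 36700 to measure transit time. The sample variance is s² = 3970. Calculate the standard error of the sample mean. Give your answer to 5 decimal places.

Under SRS without replacement, Var(ȳ) = (1 − f)·s²/n with f = n/N = 6023/36700 = 0.16411444.
Var(ȳ) = (1 − 0.16411444)·3970/6023 = 0.83588556·0.65913996 = 0.55096558.
SE(ȳ) = √(0.55096558) = 0.74227.

0.74227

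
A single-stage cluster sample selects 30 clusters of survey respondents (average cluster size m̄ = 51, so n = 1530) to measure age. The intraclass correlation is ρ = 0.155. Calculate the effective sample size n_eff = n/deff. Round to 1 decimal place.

174.9

deff = 1 + (51 − 1)·0.155 = 1 + 7.75 = 8.75.
n_eff = 1530 / 8.75 = 174.9.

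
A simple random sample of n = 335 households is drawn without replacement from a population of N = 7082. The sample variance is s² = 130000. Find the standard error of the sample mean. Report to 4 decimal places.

19.2277

Under SRS without replacement, Var(ȳ) = (1 − f)·s²/n with f = n/N = 335/7082 = 0.04730302.
Var(ȳ) = (1 − 0.04730302)·130000/335 = 0.95269698·388.0597 = 369.7033.
SE(ȳ) = √(369.7033) = 19.2277.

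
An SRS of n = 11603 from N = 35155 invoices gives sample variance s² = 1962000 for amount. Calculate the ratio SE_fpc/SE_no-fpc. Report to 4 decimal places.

0.8185

f = n/N = 11603/35155 = 0.33005262.
SE_no-fpc = √(s²/n) = 13.003623; SE_fpc = √((1−f)s²/n) = 10.643506.
Ratio = √(1−f) = 0.81850313.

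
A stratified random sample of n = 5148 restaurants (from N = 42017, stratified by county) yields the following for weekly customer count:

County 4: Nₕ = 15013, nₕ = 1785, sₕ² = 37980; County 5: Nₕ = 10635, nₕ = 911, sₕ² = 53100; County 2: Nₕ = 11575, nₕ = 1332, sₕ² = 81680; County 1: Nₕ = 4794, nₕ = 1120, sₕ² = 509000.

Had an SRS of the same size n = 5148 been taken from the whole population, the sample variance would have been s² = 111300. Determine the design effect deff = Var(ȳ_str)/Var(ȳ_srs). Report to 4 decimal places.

Var(ȳ_str) = Σ Wₕ²(1−fₕ)sₕ²/nₕ with Wₕ = Nₕ/42017:
  County 4: (15013/42017)²·(1−1785/15013)·37980/1785 = 2.3934719
  County 5: (10635/42017)²·(1−911/10635)·53100/911 = 3.4143537
  County 2: (11575/42017)²·(1−1332/11575)·81680/1332 = 4.1182205
  County 1: (4794/42017)²·(1−1120/4794)·509000/1120 = 4.5340558
  → Var(ȳ_str) = 14.460102.
Var(ȳ_srs) = (1 − 5148/42017)·111300/5148 = 18.971119.
deff = 14.460102 / 18.971119 = 0.7622.

0.7622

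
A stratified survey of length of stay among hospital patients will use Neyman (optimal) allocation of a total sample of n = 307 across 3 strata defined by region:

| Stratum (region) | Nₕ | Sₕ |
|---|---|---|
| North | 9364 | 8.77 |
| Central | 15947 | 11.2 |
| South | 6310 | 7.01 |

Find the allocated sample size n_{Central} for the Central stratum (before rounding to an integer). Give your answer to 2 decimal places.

Neyman allocation: nₕ = n·NₕSₕ / Σⱼ NⱼSⱼ.
Σ NⱼSⱼ = 9364·8.77 + 15947·11.2 + 6310·7.01 = 304961.78.
n_{Central} = 307·15947·11.2 / 304961.78 = 179.80.

179.80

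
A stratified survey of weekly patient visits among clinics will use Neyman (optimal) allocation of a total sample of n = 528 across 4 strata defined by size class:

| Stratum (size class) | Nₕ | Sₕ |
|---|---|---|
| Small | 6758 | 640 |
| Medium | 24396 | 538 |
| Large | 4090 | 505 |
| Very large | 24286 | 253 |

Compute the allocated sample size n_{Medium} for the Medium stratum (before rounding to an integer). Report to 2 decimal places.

270.07

Neyman allocation: nₕ = n·NₕSₕ / Σⱼ NⱼSⱼ.
Σ NⱼSⱼ = 6758·640 + 24396·538 + 4090·505 + 24286·253 = 2.5659976 × 10^7.
n_{Medium} = 528·24396·538 / (2.5659976 × 10^7) = 270.07.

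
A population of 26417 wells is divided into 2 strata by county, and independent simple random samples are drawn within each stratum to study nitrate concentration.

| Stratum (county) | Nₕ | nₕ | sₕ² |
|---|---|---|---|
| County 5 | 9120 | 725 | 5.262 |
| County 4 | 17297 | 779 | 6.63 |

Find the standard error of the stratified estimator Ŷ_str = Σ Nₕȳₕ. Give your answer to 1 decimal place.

Var(Ŷ_str) = Σₕ Nₕ²(1 − fₕ)sₕ²/nₕ.
County 5: 9120²·(1 − 725/9120)·5.262/725 = 555684.62.
County 4: 17297²·(1 − 779/17297)·6.63/779 = 2.4316682 × 10^6.
Sum = 2.9873528 × 10^6.
SE = √(2.9873528 × 10^6) = 1728.4.

1728.4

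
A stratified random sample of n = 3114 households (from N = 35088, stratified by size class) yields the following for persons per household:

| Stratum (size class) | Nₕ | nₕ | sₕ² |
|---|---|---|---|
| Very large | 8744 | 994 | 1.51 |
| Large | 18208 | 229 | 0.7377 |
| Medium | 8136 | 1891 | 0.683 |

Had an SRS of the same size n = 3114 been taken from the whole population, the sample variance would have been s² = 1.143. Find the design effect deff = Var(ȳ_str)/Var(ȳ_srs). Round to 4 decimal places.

Var(ȳ_str) = Σ Wₕ²(1−fₕ)sₕ²/nₕ with Wₕ = Nₕ/35088:
  Very large: (8744/35088)²·(1−994/8744)·1.51/994 = 8.3615191 × 10^-5
  Large: (18208/35088)²·(1−229/18208)·0.7377/229 = 8.565542 × 10^-4
  Medium: (8136/35088)²·(1−1891/8136)·0.683/1891 = 1.4905801 × 10^-5
  → Var(ȳ_str) = 9.5507519 × 10^-4.
Var(ȳ_srs) = (1 − 3114/35088)·1.143/3114 = 3.3447678 × 10^-4.
deff = (9.5507519 × 10^-4) / (3.3447678 × 10^-4) = 2.8554.

2.8554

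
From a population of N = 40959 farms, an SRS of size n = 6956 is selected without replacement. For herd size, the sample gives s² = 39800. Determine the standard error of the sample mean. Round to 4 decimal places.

2.1794

Under SRS without replacement, Var(ȳ) = (1 − f)·s²/n with f = n/N = 6956/40959 = 0.16982836.
Var(ȳ) = (1 − 0.16982836)·39800/6956 = 0.83017164·5.7216791 = 4.7499757.
SE(ȳ) = √(4.7499757) = 2.1794.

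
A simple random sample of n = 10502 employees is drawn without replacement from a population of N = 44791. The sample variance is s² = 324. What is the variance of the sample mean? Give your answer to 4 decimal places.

Under SRS without replacement, Var(ȳ) = (1 − f)·s²/n with f = n/N = 10502/44791 = 0.23446675.
Var(ȳ) = (1 − 0.23446675)·324/10502 = 0.76553325·0.030851266 = 0.02361767.

0.0236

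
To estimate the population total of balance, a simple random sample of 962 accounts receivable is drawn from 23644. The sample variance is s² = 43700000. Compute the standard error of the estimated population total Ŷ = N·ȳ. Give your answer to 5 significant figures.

4.9358 × 10^6

Var(Ŷ) = N²·Var(ȳ) = N²·(1 − n/N)·s²/n.
f = 962/23644 = 0.04068686; Var(ȳ) = 0.95931314·43700000/962 = 43577.946.
Var(Ŷ) = 23644² · 43577.946 = 2.436176 × 10^13.
SE(Ŷ) = √(2.436176 × 10^13) = 4.9358 × 10^6.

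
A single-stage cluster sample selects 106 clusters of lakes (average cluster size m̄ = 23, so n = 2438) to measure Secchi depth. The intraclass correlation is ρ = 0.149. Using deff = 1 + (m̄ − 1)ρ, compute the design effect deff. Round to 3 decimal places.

deff = 1 + (23 − 1)·0.149 = 1 + 3.278 = 4.278.

4.278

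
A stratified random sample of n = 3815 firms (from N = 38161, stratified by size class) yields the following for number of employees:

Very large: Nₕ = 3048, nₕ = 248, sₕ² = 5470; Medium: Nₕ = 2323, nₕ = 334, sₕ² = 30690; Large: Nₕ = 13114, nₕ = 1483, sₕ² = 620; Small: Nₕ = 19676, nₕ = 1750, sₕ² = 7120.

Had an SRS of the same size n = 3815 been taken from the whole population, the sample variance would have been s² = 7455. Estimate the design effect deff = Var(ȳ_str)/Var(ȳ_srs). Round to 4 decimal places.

0.8244

Var(ȳ_str) = Σ Wₕ²(1−fₕ)sₕ²/nₕ with Wₕ = Nₕ/38161:
  Very large: (3048/38161)²·(1−248/3048)·5470/248 = 0.12926149
  Medium: (2323/38161)²·(1−334/2323)·30690/334 = 0.29153783
  Large: (13114/38161)²·(1−1483/13114)·620/1483 = 0.043788824
  Small: (19676/38161)²·(1−1750/19676)·7120/1750 = 0.98542292
  → Var(ȳ_str) = 1.4500111.
Var(ȳ_srs) = (1 − 3815/38161)·7455/3815 = 1.7587719.
deff = 1.4500111 / 1.7587719 = 0.8244.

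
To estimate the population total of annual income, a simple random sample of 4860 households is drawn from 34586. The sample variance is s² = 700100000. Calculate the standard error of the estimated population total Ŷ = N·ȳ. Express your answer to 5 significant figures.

Var(Ŷ) = N²·Var(ȳ) = N²·(1 − n/N)·s²/n.
f = 4860/34586 = 0.14051929; Var(ȳ) = 0.85948071·700100000/4860 = 123811.2.
Var(Ŷ) = 34586² · 123811.2 = 1.4810189 × 10^14.
SE(Ŷ) = √(1.4810189 × 10^14) = 1.2170 × 10^7.

1.2170 × 10^7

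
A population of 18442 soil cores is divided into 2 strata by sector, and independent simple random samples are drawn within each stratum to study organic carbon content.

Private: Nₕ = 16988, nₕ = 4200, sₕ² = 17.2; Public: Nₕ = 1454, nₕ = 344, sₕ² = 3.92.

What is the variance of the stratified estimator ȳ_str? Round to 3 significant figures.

0.00267

Var(ȳ_str) = Σₕ Wₕ²(1 − fₕ)sₕ²/nₕ with Wₕ = Nₕ/N, N = 18442.
Private: Wₕ = 0.92115823; term = 0.92115823²·(1 − 0.24723334)·17.2/4200 = 0.0026158209.
Public: Wₕ = 0.07884177; term = 0.07884177²·(1 − 0.23658872)·3.92/344 = 5.4075305 × 10^-5.
Sum = 0.0026698962.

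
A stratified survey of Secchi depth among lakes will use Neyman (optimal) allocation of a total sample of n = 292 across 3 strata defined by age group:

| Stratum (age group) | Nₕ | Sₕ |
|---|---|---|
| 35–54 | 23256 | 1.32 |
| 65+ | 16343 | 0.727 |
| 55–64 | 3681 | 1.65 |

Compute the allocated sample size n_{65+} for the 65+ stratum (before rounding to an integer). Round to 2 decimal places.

Neyman allocation: nₕ = n·NₕSₕ / Σⱼ NⱼSⱼ.
Σ NⱼSⱼ = 23256·1.32 + 16343·0.727 + 3681·1.65 = 48652.931.
n_{65+} = 292·16343·0.727 / 48652.931 = 71.31.

71.31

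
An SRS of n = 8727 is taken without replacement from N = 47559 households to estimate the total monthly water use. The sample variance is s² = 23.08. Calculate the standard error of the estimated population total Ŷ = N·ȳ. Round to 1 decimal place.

Var(Ŷ) = N²·Var(ȳ) = N²·(1 − n/N)·s²/n.
f = 8727/47559 = 0.18349839; Var(ȳ) = 0.81650161·23.08/8727 = 0.002159374.
Var(Ŷ) = 47559² · 0.002159374 = 4.8841984 × 10^6.
SE(Ŷ) = √(4.8841984 × 10^6) = 2210.0.

2210.0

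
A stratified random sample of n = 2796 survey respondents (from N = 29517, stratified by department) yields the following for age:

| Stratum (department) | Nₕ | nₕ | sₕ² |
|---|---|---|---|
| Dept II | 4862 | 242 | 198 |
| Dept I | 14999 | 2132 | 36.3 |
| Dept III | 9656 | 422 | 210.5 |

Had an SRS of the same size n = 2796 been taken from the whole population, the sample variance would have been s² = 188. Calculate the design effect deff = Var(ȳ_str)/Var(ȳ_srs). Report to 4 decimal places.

1.2472

Var(ȳ_str) = Σ Wₕ²(1−fₕ)sₕ²/nₕ with Wₕ = Nₕ/29517:
  Dept II: (4862/29517)²·(1−242/4862)·198/242 = 0.021094164
  Dept I: (14999/29517)²·(1−2132/14999)·36.3/2132 = 0.0037715042
  Dept III: (9656/29517)²·(1−422/9656)·210.5/422 = 0.051048425
  → Var(ȳ_str) = 0.075914093.
Var(ȳ_srs) = (1 − 2796/29517)·188/2796 = 0.060869702.
deff = 0.075914093 / 0.060869702 = 1.2472.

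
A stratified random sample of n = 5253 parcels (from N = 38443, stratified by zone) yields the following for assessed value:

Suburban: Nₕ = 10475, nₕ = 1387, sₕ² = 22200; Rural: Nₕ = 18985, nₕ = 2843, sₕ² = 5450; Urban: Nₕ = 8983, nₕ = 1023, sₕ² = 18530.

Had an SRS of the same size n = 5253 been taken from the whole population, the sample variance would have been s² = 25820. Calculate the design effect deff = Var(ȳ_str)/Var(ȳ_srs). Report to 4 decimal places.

0.5431

Var(ȳ_str) = Σ Wₕ²(1−fₕ)sₕ²/nₕ with Wₕ = Nₕ/38443:
  Suburban: (10475/38443)²·(1−1387/10475)·22200/1387 = 1.0310134
  Rural: (18985/38443)²·(1−2843/18985)·5450/2843 = 0.39751456
  Urban: (8983/38443)²·(1−1023/8983)·18530/1023 = 0.87639463
  → Var(ȳ_str) = 2.3049226.
Var(ȳ_srs) = (1 − 5253/38443)·25820/5253 = 4.2436428.
deff = 2.3049226 / 4.2436428 = 0.5431.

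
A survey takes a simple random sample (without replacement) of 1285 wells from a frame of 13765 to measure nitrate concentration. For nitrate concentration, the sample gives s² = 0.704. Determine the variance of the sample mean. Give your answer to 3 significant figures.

4.97 × 10^-4

Under SRS without replacement, Var(ȳ) = (1 − f)·s²/n with f = n/N = 1285/13765 = 0.09335271.
Var(ȳ) = (1 − 0.09335271)·0.704/1285 = 0.90664729·5.4785992 × 10^-4 = 4.9671572 × 10^-4.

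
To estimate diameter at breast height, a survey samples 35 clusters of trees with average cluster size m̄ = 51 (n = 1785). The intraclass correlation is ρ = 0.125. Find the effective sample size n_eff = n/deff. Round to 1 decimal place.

deff = 1 + (51 − 1)·0.125 = 1 + 6.25 = 7.25.
n_eff = 1785 / 7.25 = 246.2.

246.2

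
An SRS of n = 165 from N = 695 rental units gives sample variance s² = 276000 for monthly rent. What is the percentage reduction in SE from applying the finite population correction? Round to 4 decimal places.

f = n/N = 165/695 = 0.23741007.
SE_no-fpc = √(s²/n) = 40.898989; SE_fpc = √((1−f)s²/n) = 35.715612.
Ratio = √(1−f) = 0.87326395. Reduction = 100·(1 − 0.87326395) = 12.6736%.

12.6736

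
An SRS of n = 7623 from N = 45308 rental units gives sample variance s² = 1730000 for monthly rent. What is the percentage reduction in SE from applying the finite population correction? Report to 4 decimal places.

f = n/N = 7623/45308 = 0.16824843.
SE_no-fpc = √(s²/n) = 15.064686; SE_fpc = √((1−f)s²/n) = 13.739056.
Ratio = √(1−f) = 0.91200415. Reduction = 100·(1 − 0.91200415) = 8.7996%.

8.7996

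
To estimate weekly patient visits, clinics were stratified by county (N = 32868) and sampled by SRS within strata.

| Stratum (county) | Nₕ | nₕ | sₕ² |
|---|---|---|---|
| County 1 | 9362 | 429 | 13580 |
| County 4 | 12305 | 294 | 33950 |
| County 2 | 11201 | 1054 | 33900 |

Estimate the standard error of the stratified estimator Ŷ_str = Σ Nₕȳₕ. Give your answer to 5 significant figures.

Var(Ŷ_str) = Σₕ Nₕ²(1 − fₕ)sₕ²/nₕ.
County 1: 9362²·(1 − 429/9362)·13580/429 = 2.6473322 × 10^9.
County 4: 12305²·(1 − 294/12305)·33950/294 = 1.7066845 × 10^10.
County 2: 11201²·(1 − 1054/11201)·33900/1054 = 3.6555569 × 10^9.
Sum = 2.3369734 × 10^10.
SE = √(2.3369734 × 10^10) = 152870.

152870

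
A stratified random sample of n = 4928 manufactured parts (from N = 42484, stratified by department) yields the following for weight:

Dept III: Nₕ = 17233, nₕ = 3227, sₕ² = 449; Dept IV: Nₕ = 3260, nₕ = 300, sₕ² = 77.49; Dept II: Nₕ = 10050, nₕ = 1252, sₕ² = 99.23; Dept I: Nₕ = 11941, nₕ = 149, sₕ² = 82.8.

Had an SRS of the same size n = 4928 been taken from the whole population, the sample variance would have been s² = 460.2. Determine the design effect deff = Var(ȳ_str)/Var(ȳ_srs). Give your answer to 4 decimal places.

0.8143

Var(ȳ_str) = Σ Wₕ²(1−fₕ)sₕ²/nₕ with Wₕ = Nₕ/42484:
  Dept III: (17233/42484)²·(1−3227/17233)·449/3227 = 0.018606796
  Dept IV: (3260/42484)²·(1−300/3260)·77.49/300 = 0.0013809658
  Dept II: (10050/42484)²·(1−1252/10050)·99.23/1252 = 0.0038827362
  Dept I: (11941/42484)²·(1−149/11941)·82.8/149 = 0.043353228
  → Var(ȳ_str) = 0.067223726.
Var(ȳ_srs) = (1 − 4928/42484)·460.2/4928 = 0.082552427.
deff = 0.067223726 / 0.082552427 = 0.8143.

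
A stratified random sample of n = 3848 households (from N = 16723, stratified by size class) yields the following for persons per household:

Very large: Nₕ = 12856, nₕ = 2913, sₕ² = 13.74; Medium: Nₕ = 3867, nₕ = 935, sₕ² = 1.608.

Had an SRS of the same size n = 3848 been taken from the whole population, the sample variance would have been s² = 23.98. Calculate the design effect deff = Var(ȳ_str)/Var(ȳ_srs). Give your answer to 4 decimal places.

0.4639

Var(ȳ_str) = Σ Wₕ²(1−fₕ)sₕ²/nₕ with Wₕ = Nₕ/16723:
  Very large: (12856/16723)²·(1−2913/12856)·13.74/2913 = 0.0021559623
  Medium: (3867/16723)²·(1−935/3867)·1.608/935 = 6.9724305 × 10^-5
  → Var(ȳ_str) = 0.0022256866.
Var(ȳ_srs) = (1 − 3848/16723)·23.98/3848 = 0.0047978555.
deff = 0.0022256866 / 0.0047978555 = 0.4639.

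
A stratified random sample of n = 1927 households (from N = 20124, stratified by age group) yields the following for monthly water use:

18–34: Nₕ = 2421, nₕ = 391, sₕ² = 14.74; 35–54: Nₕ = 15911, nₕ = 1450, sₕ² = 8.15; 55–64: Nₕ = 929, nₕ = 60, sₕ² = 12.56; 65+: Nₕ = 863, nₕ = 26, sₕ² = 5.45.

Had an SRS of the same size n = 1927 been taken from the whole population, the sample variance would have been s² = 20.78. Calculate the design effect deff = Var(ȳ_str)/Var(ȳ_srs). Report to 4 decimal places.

0.4556

Var(ȳ_str) = Σ Wₕ²(1−fₕ)sₕ²/nₕ with Wₕ = Nₕ/20124:
  18–34: (2421/20124)²·(1−391/2421)·14.74/391 = 4.574914 × 10^-4
  35–54: (15911/20124)²·(1−1450/15911)·8.15/1450 = 0.0031934255
  55–64: (929/20124)²·(1−60/929)·12.56/60 = 4.17297 × 10^-4
  65+: (863/20124)²·(1−26/863)·5.45/26 = 3.7387876 × 10^-4
  → Var(ȳ_str) = 0.0044420927.
Var(ȳ_srs) = (1 − 1927/20124)·20.78/1927 = 0.0097510036.
deff = 0.0044420927 / 0.0097510036 = 0.4556.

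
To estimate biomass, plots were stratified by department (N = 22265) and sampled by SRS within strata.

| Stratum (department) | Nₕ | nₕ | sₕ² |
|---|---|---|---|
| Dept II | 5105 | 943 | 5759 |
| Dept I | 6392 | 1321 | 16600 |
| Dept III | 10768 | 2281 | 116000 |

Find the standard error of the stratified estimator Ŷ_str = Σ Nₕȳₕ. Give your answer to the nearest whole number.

72004

Var(Ŷ_str) = Σₕ Nₕ²(1 − fₕ)sₕ²/nₕ.
Dept II: 5105²·(1 − 943/5105)·5759/943 = 1.2975772 × 10^8.
Dept I: 6392²·(1 − 1321/6392)·16600/1321 = 4.0731992 × 10^8.
Dept III: 10768²·(1 − 2281/10768)·116000/2281 = 4.6475273 × 10^9.
Sum = 5.1846049 × 10^9.
SE = √(5.1846049 × 10^9) = 72004.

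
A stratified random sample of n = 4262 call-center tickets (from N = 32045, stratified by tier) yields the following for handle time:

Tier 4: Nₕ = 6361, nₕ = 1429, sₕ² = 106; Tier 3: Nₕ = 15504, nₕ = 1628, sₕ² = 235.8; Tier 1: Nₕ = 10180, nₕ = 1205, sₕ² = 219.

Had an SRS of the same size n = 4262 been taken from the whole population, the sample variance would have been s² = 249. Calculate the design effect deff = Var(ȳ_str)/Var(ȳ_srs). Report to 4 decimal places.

Var(ȳ_str) = Σ Wₕ²(1−fₕ)sₕ²/nₕ with Wₕ = Nₕ/32045:
  Tier 4: (6361/32045)²·(1−1429/6361)·106/1429 = 0.0022662173
  Tier 3: (15504/32045)²·(1−1628/15504)·235.8/1628 = 0.030344284
  Tier 1: (10180/32045)²·(1−1205/10180)·219/1205 = 0.016170325
  → Var(ȳ_str) = 0.048780826.
Var(ȳ_srs) = (1 − 4262/32045)·249/4262 = 0.050652952.
deff = 0.048780826 / 0.050652952 = 0.9630.

0.9630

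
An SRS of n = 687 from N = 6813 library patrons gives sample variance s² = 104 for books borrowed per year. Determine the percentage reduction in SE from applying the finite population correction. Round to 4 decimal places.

5.1758

f = n/N = 687/6813 = 0.10083664.
SE_no-fpc = √(s²/n) = 0.38907946; SE_fpc = √((1−f)s²/n) = 0.36894158.
Ratio = √(1−f) = 0.94824225. Reduction = 100·(1 − 0.94824225) = 5.1758%.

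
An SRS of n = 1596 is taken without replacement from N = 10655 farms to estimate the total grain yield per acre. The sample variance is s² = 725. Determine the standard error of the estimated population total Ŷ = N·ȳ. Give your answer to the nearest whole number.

Var(Ŷ) = N²·Var(ȳ) = N²·(1 − n/N)·s²/n.
f = 1596/10655 = 0.14978883; Var(ȳ) = 0.85021117·725/1596 = 0.38621748.
Var(Ŷ) = 10655² · 0.38621748 = 4.3846894 × 10^7.
SE(Ŷ) = √(4.3846894 × 10^7) = 6622.

6622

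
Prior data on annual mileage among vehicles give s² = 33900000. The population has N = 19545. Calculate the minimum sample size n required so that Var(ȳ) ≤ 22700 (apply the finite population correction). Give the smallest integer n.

1388

Without fpc, n₀ = s²/D = 33900000/22700 = 1493.3921.
With fpc, (1 − n/N)·s²/n ≤ D requires n ≥ n₀/(1 + n₀/N) = 1493.3921/(1 + 1493.3921/19545) = 1387.3850.
Rounding up, n = 1388.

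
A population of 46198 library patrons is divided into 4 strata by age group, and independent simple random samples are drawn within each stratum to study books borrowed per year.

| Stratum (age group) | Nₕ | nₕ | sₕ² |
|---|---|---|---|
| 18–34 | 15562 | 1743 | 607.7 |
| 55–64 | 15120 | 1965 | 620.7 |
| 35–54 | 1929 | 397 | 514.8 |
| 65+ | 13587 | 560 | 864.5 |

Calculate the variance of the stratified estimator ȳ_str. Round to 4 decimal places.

0.1944

Var(ȳ_str) = Σₕ Wₕ²(1 − fₕ)sₕ²/nₕ with Wₕ = Nₕ/N, N = 46198.
18–34: Wₕ = 0.33685441; term = 0.33685441²·(1 − 0.11200360)·607.7/1743 = 0.035130759.
55–64: Wₕ = 0.32728690; term = 0.32728690²·(1 − 0.12996032)·620.7/1965 = 0.029438487.
35–54: Wₕ = 0.04175505; term = 0.04175505²·(1 − 0.20580612)·514.8/397 = 0.00179553.
65+: Wₕ = 0.29410364; term = 0.29410364²·(1 − 0.04121587)·864.5/560 = 0.12802613.
Sum = 0.19439091.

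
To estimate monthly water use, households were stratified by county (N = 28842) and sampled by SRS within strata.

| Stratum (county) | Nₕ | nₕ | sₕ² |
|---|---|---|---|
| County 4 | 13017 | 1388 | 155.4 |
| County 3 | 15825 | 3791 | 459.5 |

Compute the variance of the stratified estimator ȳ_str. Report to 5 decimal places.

Var(ȳ_str) = Σₕ Wₕ²(1 − fₕ)sₕ²/nₕ with Wₕ = Nₕ/N, N = 28842.
County 4: Wₕ = 0.45132099; term = 0.45132099²·(1 − 0.10662979)·155.4/1388 = 0.020373427.
County 3: Wₕ = 0.54867901; term = 0.54867901²·(1 − 0.23955766)·459.5/3791 = 0.027748193.
Sum = 0.04812162.

0.04812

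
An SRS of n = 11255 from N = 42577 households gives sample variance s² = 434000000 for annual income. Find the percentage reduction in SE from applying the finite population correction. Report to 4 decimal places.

14.2296

f = n/N = 11255/42577 = 0.26434460.
SE_no-fpc = √(s²/n) = 196.36863; SE_fpc = √((1−f)s²/n) = 168.42608.
Ratio = √(1−f) = 0.85770356. Reduction = 100·(1 − 0.85770356) = 14.2296%.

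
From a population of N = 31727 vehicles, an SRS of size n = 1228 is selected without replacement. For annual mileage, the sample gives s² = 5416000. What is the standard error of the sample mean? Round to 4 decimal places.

65.1131

Under SRS without replacement, Var(ȳ) = (1 − f)·s²/n with f = n/N = 1228/31727 = 0.03870520.
Var(ȳ) = (1 − 0.03870520)·5416000/1228 = 0.96129480·4410.4235 = 4239.7171.
SE(ȳ) = √(4239.7171) = 65.1131.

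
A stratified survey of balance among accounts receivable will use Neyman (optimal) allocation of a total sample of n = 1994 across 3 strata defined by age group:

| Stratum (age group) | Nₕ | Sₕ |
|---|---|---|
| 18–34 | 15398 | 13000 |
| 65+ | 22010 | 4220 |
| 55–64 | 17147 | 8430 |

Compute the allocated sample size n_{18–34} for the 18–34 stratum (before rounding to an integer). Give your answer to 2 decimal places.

912.12

Neyman allocation: nₕ = n·NₕSₕ / Σⱼ NⱼSⱼ.
Σ NⱼSⱼ = 15398·13000 + 22010·4220 + 17147·8430 = 4.3760541 × 10^8.
n_{18–34} = 1994·15398·13000 / (4.3760541 × 10^8) = 912.12.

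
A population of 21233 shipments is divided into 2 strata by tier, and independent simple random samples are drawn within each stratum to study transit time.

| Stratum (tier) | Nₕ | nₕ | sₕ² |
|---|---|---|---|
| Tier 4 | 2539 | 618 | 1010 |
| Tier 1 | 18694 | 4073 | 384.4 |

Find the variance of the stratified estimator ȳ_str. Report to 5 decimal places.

Var(ȳ_str) = Σₕ Wₕ²(1 − fₕ)sₕ²/nₕ with Wₕ = Nₕ/N, N = 21233.
Tier 4: Wₕ = 0.11957802; term = 0.11957802²·(1 − 0.24340291)·1010/618 = 0.017680732.
Tier 1: Wₕ = 0.88042198; term = 0.88042198²·(1 − 0.21787739)·384.4/4073 = 0.057217063.
Sum = 0.074897795.

0.07490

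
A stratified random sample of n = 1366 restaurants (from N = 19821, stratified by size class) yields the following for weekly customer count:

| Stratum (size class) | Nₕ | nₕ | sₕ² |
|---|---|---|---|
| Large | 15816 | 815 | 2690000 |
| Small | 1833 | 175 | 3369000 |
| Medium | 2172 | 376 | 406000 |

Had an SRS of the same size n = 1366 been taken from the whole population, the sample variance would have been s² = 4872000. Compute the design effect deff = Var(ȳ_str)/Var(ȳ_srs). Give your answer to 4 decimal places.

0.6483

Var(ȳ_str) = Σ Wₕ²(1−fₕ)sₕ²/nₕ with Wₕ = Nₕ/19821:
  Large: (15816/19821)²·(1−815/15816)·2690000/815 = 1993.2438
  Small: (1833/19821)²·(1−175/1833)·3369000/175 = 148.92199
  Medium: (2172/19821)²·(1−376/2172)·406000/376 = 10.721442
  → Var(ȳ_str) = 2152.8872.
Var(ȳ_srs) = (1 − 1366/19821)·4872000/1366 = 3320.818.
deff = 2152.8872 / 3320.818 = 0.6483.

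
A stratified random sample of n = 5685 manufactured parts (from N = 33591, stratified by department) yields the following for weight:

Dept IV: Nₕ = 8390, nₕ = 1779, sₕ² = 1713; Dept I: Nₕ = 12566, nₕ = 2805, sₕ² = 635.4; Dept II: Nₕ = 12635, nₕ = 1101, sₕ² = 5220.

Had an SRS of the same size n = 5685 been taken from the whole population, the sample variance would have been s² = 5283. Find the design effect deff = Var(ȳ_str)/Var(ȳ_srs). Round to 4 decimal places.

Var(ȳ_str) = Σ Wₕ²(1−fₕ)sₕ²/nₕ with Wₕ = Nₕ/33591:
  Dept IV: (8390/33591)²·(1−1779/8390)·1713/1779 = 0.047333069
  Dept I: (12566/33591)²·(1−2805/12566)·635.4/2805 = 0.024624071
  Dept II: (12635/33591)²·(1−1101/12635)·5220/1101 = 0.61233983
  → Var(ȳ_str) = 0.68429697.
Var(ȳ_srs) = (1 − 5685/33591)·5283/5685 = 0.77201333.
deff = 0.68429697 / 0.77201333 = 0.8864.

0.8864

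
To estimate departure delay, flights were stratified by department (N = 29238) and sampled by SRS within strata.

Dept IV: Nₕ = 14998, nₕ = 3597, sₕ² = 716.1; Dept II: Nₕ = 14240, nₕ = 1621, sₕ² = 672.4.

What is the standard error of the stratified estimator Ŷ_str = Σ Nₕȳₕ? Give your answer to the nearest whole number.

Var(Ŷ_str) = Σₕ Nₕ²(1 − fₕ)sₕ²/nₕ.
Dept IV: 14998²·(1 − 3597/14998)·716.1/3597 = 3.4041566 × 10^7.
Dept II: 14240²·(1 − 1621/14240)·672.4/1621 = 7.4538323 × 10^7.
Sum = 1.0857989 × 10^8.
SE = √(1.0857989 × 10^8) = 10420.

10420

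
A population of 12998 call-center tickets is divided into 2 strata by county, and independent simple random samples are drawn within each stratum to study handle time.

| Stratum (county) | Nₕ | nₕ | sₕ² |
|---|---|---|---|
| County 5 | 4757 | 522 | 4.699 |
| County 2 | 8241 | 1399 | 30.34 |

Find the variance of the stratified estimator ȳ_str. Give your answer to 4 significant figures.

0.008311

Var(ȳ_str) = Σₕ Wₕ²(1 − fₕ)sₕ²/nₕ with Wₕ = Nₕ/N, N = 12998.
County 5: Wₕ = 0.36597938; term = 0.36597938²·(1 − 0.10973303)·4.699/522 = 0.0010734169.
County 2: Wₕ = 0.63402062; term = 0.63402062²·(1 − 0.16976095)·30.34/1399 = 0.00723782.
Sum = 0.0083112369.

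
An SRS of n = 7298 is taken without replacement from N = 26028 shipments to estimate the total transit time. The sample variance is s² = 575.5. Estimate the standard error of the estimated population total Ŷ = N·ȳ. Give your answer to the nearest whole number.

6200

Var(Ŷ) = N²·Var(ȳ) = N²·(1 − n/N)·s²/n.
f = 7298/26028 = 0.28039035; Var(ȳ) = 0.71960965·575.5/7298 = 0.056746417.
Var(Ŷ) = 26028² · 0.056746417 = 3.8443245 × 10^7.
SE(Ŷ) = √(3.8443245 × 10^7) = 6200.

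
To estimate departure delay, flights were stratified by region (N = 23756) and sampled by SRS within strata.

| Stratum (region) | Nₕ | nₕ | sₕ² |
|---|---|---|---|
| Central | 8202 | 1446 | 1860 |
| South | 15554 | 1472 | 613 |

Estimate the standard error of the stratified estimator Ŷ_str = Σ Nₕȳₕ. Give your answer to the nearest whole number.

Var(Ŷ_str) = Σₕ Nₕ²(1 − fₕ)sₕ²/nₕ.
Central: 8202²·(1 − 1446/8202)·1860/1446 = 7.1277762 × 10^7.
South: 15554²·(1 − 1472/15554)·613/1472 = 9.1213495 × 10^7.
Sum = 1.6249126 × 10^8.
SE = √(1.6249126 × 10^8) = 12747.

12747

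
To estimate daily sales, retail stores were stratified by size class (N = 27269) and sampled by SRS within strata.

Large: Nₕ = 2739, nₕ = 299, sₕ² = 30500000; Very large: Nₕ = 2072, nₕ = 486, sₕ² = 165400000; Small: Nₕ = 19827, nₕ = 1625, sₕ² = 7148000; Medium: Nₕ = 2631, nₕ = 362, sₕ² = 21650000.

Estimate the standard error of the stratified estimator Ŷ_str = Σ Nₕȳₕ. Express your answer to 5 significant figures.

Var(Ŷ_str) = Σₕ Nₕ²(1 − fₕ)sₕ²/nₕ.
Large: 2739²·(1 − 299/2739)·30500000/299 = 6.8172702 × 10^11.
Very large: 2072²·(1 − 486/2072)·165400000/486 = 1.1183872 × 10^12.
Small: 19827²·(1 − 1625/19827)·7148000/1625 = 1.5874765 × 10^12.
Medium: 2631²·(1 − 362/2631)·21650000/362 = 3.5702997 × 10^11.
Sum = 3.7446207 × 10^12.
SE = √(3.7446207 × 10^12) = 1.9351 × 10^6.

1.9351 × 10^6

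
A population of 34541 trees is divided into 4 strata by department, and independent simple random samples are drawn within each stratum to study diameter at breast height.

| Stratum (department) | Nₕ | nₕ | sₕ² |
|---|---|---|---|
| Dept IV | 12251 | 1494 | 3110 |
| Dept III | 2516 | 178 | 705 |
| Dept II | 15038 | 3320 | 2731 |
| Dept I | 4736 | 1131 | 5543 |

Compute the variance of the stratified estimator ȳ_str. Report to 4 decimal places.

Var(ȳ_str) = Σₕ Wₕ²(1 − fₕ)sₕ²/nₕ with Wₕ = Nₕ/N, N = 34541.
Dept IV: Wₕ = 0.35467995; term = 0.35467995²·(1 − 0.12194923)·3110/1494 = 0.22993373.
Dept III: Wₕ = 0.07284097; term = 0.07284097²·(1 − 0.07074722)·705/178 = 0.019527851.
Dept II: Wₕ = 0.43536667; term = 0.43536667²·(1 − 0.22077404)·2731/3320 = 0.12149471.
Dept I: Wₕ = 0.13711242; term = 0.13711242²·(1 − 0.23880912)·5543/1131 = 0.070134131.
Sum = 0.44109042.

0.4411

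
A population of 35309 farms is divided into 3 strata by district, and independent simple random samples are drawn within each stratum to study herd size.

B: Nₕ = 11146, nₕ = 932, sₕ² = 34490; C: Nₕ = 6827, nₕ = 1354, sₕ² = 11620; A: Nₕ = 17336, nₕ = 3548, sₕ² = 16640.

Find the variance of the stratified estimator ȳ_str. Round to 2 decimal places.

Var(ȳ_str) = Σₕ Wₕ²(1 − fₕ)sₕ²/nₕ with Wₕ = Nₕ/N, N = 35309.
B: Wₕ = 0.31567023; term = 0.31567023²·(1 − 0.08361744)·34490/932 = 3.3792579.
C: Wₕ = 0.19335014; term = 0.19335014²·(1 − 0.19833016)·11620/1354 = 0.2572006.
A: Wₕ = 0.49097964; term = 0.49097964²·(1 − 0.20466082)·16640/3548 = 0.89918499.
Sum = 4.5356435.

4.54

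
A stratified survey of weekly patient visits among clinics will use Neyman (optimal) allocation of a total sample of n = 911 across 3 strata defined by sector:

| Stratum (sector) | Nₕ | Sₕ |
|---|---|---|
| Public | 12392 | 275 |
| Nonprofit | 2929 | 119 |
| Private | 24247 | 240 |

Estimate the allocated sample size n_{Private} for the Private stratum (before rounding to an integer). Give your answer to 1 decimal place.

Neyman allocation: nₕ = n·NₕSₕ / Σⱼ NⱼSⱼ.
Σ NⱼSⱼ = 12392·275 + 2929·119 + 24247·240 = 9.575631 × 10^6.
n_{Private} = 911·24247·240 / (9.575631 × 10^6) = 553.6.

553.6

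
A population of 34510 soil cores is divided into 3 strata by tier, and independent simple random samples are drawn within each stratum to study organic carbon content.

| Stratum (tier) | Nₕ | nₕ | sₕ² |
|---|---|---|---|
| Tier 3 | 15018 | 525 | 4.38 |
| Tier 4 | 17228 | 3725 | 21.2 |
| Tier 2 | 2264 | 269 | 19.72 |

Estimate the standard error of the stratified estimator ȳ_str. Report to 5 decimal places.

Var(ȳ_str) = Σₕ Wₕ²(1 − fₕ)sₕ²/nₕ with Wₕ = Nₕ/N, N = 34510.
Tier 3: Wₕ = 0.43517821; term = 0.43517821²·(1 − 0.03495805)·4.38/525 = 0.0015247382.
Tier 4: Wₕ = 0.49921762; term = 0.49921762²·(1 − 0.21621779)·21.2/3725 = 0.0011116928.
Tier 2: Wₕ = 0.06560417; term = 0.06560417²·(1 − 0.11881625)·19.72/269 = 2.7802512 × 10^-4.
Sum = 0.0029144561.
SE = √(0.0029144561) = 0.05399.

0.05399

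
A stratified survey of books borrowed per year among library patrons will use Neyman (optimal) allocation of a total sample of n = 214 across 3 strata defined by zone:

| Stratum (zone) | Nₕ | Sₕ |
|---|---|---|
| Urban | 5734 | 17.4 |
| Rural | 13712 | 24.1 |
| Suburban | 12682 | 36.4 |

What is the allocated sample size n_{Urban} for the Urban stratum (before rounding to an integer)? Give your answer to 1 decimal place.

23.9

Neyman allocation: nₕ = n·NₕSₕ / Σⱼ NⱼSⱼ.
Σ NⱼSⱼ = 5734·17.4 + 13712·24.1 + 12682·36.4 = 891855.6.
n_{Urban} = 214·5734·17.4 / 891855.6 = 23.9.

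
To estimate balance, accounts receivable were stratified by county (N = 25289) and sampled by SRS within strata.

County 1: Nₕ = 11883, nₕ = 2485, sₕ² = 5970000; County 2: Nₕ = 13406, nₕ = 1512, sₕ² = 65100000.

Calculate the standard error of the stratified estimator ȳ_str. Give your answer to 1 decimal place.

Var(ȳ_str) = Σₕ Wₕ²(1 − fₕ)sₕ²/nₕ with Wₕ = Nₕ/N, N = 25289.
County 1: Wₕ = 0.46988809; term = 0.46988809²·(1 − 0.20912228)·5970000/2485 = 419.51371.
County 2: Wₕ = 0.53011191; term = 0.53011191²·(1 − 0.11278532)·65100000/1512 = 10734.777.
Sum = 11154.291.
SE = √(11154.291) = 105.6.

105.6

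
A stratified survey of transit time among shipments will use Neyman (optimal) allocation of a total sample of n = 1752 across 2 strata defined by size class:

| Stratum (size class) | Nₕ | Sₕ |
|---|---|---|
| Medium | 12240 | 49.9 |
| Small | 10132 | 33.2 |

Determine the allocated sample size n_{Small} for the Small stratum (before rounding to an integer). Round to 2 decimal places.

Neyman allocation: nₕ = n·NₕSₕ / Σⱼ NⱼSⱼ.
Σ NⱼSⱼ = 12240·49.9 + 10132·33.2 = 947158.4.
n_{Small} = 1752·10132·33.2 / 947158.4 = 622.22.

622.22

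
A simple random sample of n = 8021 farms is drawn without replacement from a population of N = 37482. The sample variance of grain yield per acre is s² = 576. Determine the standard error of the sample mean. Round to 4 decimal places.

0.2376

Under SRS without replacement, Var(ȳ) = (1 − f)·s²/n with f = n/N = 8021/37482 = 0.21399605.
Var(ȳ) = (1 − 0.21399605)·576/8021 = 0.78600395·0.071811495 = 0.056444118.
SE(ȳ) = √(0.056444118) = 0.2376.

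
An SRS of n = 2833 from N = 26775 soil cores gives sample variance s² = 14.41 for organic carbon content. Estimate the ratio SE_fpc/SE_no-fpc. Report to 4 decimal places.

0.9456

f = n/N = 2833/26775 = 0.10580766.
SE_no-fpc = √(s²/n) = 0.071319568; SE_fpc = √((1−f)s²/n) = 0.067441027.
Ratio = √(1−f) = 0.94561744.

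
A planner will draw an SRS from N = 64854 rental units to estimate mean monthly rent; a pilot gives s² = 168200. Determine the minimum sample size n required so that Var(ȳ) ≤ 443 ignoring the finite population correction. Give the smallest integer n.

Without fpc, n₀ = s²/D = 168200/443 = 379.6840.
Rounding up, n = 380.

380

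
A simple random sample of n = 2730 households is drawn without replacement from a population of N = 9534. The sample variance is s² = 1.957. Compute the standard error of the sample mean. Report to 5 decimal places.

0.02262

Under SRS without replacement, Var(ȳ) = (1 − f)·s²/n with f = n/N = 2730/9534 = 0.28634361.
Var(ȳ) = (1 − 0.28634361)·1.957/2730 = 0.71365639·7.1684982 × 10^-4 = 5.1158445 × 10^-4.
SE(ȳ) = √(5.1158445 × 10^-4) = 0.02262.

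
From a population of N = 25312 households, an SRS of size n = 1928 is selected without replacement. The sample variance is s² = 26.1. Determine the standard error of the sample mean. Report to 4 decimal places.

Under SRS without replacement, Var(ȳ) = (1 − f)·s²/n with f = n/N = 1928/25312 = 0.07616941.
Var(ȳ) = (1 − 0.07616941)·26.1/1928 = 0.92383059·0.013537344 = 0.012506213.
SE(ȳ) = √(0.012506213) = 0.1118.

0.1118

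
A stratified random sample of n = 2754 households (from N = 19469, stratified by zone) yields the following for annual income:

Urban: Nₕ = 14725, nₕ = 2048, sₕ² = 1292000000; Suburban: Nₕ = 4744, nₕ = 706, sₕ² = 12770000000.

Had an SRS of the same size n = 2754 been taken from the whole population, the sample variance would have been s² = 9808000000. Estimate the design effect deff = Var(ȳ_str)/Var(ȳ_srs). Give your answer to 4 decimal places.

0.4006

Var(ȳ_str) = Σ Wₕ²(1−fₕ)sₕ²/nₕ with Wₕ = Nₕ/19469:
  Urban: (14725/19469)²·(1−2048/14725)·1292000000/2048 = 310682.7
  Suburban: (4744/19469)²·(1−706/4744)·12770000000/706 = 914134.08
  → Var(ȳ_str) = 1.2248168 × 10^6.
Var(ȳ_srs) = (1 − 2754/19469)·9808000000/2754 = 3.0575901 × 10^6.
deff = (1.2248168 × 10^6) / (3.0575901 × 10^6) = 0.4006.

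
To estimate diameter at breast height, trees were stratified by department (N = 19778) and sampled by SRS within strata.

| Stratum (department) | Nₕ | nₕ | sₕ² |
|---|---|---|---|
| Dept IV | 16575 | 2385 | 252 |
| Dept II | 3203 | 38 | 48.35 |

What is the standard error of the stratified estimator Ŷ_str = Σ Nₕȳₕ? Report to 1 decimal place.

6144.1

Var(Ŷ_str) = Σₕ Nₕ²(1 − fₕ)sₕ²/nₕ.
Dept IV: 16575²·(1 − 2385/16575)·252/2385 = 2.4851242 × 10^7.
Dept II: 3203²·(1 − 38/3203)·48.35/38 = 1.2898629 × 10^7.
Sum = 3.7749871 × 10^7.
SE = √(3.7749871 × 10^7) = 6144.1.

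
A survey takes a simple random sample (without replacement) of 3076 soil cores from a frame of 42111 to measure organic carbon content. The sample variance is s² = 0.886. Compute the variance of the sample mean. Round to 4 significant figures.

Under SRS without replacement, Var(ȳ) = (1 − f)·s²/n with f = n/N = 3076/42111 = 0.07304505.
Var(ȳ) = (1 − 0.07304505)·0.886/3076 = 0.92695495·2.8803641 × 10^-4 = 2.6699678 × 10^-4.

2.670 × 10^-4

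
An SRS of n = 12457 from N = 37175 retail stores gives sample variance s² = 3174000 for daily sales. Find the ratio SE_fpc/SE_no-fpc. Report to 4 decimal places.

f = n/N = 12457/37175 = 0.33509079.
SE_no-fpc = √(s²/n) = 15.962346; SE_fpc = √((1−f)s²/n) = 13.016011.
Ratio = √(1−f) = 0.81541965.

0.8154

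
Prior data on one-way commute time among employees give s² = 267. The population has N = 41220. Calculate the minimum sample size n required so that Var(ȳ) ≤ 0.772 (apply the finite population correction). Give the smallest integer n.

Without fpc, n₀ = s²/D = 267/0.772 = 345.8549.
With fpc, (1 − n/N)·s²/n ≤ D requires n ≥ n₀/(1 + n₀/N) = 345.8549/(1 + 345.8549/41220) = 342.9772.
Rounding up, n = 343.

343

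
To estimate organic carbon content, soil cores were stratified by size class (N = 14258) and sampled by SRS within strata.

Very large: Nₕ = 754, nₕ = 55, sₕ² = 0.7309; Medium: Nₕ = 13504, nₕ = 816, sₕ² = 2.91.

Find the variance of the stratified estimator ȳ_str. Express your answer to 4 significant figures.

0.003040

Var(ȳ_str) = Σₕ Wₕ²(1 − fₕ)sₕ²/nₕ with Wₕ = Nₕ/N, N = 14258.
Very large: Wₕ = 0.05288259; term = 0.05288259²·(1 − 0.07294430)·0.7309/55 = 3.4452963 × 10^-5.
Medium: Wₕ = 0.94711741; term = 0.94711741²·(1 − 0.06042654)·2.91/816 = 0.0030056694.
Sum = 0.0030401224.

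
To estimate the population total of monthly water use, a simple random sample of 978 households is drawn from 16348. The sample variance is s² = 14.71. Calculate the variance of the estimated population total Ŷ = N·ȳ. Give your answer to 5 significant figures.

Var(Ŷ) = N²·Var(ȳ) = N²·(1 − n/N)·s²/n.
f = 978/16348 = 0.05982383; Var(ȳ) = 0.94017617·14.71/978 = 0.014141096.
Var(Ŷ) = 16348² · 0.014141096 = 3.7793084 × 10^6.

3.7793 × 10^6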